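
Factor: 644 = 2^2*7^1*23^1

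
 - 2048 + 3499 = 1451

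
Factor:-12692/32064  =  -19/48 = - 2^( - 4)*3^ ( - 1 )*19^1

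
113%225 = 113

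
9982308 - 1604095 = 8378213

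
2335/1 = 2335 = 2335.00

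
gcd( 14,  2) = 2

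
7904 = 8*988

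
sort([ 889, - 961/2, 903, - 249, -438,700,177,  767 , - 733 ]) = [ - 733, - 961/2,-438, - 249,  177, 700 , 767 , 889 , 903]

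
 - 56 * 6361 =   -  356216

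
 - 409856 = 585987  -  995843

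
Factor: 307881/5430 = 567/10  =  2^( - 1) * 3^4 * 5^( - 1 ) * 7^1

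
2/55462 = 1/27731 = 0.00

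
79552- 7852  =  71700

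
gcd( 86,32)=2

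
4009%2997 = 1012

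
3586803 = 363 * 9881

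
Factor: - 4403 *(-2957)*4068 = 2^2*3^2*7^1*17^1* 37^1*113^1*2957^1= 52964021628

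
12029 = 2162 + 9867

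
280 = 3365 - 3085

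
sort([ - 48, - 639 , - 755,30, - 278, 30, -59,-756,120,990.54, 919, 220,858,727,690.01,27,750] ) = [ - 756, -755,-639,  -  278,-59, - 48,27,30,30,120,220,690.01,727, 750,858,919, 990.54] 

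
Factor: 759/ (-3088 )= - 2^( - 4)*3^1*11^1*23^1*193^( - 1 )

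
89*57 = 5073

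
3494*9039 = 31582266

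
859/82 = 859/82 = 10.48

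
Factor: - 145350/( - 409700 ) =2^( - 1) * 3^2*19^1 * 241^( -1) = 171/482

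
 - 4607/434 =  - 4607/434 = -10.62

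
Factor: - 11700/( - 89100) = 13/99 = 3^ ( -2) *11^( - 1)*13^1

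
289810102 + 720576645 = 1010386747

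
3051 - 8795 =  - 5744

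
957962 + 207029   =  1164991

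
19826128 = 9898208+9927920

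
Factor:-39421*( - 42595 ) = 5^1*7^1 * 79^1*499^1 * 1217^1 = 1679137495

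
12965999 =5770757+7195242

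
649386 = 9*72154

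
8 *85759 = 686072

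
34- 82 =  - 48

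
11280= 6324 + 4956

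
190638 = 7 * 27234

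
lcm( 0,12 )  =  0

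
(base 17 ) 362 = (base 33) te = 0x3CB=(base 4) 33023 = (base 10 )971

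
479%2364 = 479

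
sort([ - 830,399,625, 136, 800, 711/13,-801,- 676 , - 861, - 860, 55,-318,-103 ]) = [ -861,-860, - 830 , - 801, - 676,-318, - 103, 711/13, 55, 136, 399,625,800 ] 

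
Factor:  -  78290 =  - 2^1 * 5^1 * 7829^1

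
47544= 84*566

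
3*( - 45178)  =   - 135534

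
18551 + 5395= 23946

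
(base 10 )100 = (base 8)144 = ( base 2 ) 1100100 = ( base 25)40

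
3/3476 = 3/3476 = 0.00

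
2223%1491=732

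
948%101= 39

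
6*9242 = 55452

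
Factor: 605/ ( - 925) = -121/185 = - 5^( - 1 )*11^2*37^( - 1) 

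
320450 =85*3770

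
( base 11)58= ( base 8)77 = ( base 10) 63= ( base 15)43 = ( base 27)29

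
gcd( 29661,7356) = 3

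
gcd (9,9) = 9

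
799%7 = 1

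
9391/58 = 9391/58 = 161.91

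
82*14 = 1148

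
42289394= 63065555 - 20776161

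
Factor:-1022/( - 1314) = 3^( - 2)*7^1 = 7/9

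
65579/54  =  65579/54 = 1214.43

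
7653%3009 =1635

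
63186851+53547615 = 116734466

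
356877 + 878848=1235725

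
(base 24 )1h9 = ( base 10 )993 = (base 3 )1100210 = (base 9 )1323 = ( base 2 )1111100001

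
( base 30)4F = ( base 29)4j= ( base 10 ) 135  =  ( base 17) 7G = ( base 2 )10000111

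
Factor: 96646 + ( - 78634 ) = 2^2  *  3^1*19^1*79^1 = 18012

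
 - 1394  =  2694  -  4088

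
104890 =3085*34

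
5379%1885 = 1609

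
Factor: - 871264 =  -2^5*19^1*1433^1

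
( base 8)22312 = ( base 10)9418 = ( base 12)554a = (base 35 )7O3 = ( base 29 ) B5M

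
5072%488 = 192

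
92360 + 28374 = 120734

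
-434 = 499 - 933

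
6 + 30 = 36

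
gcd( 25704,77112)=25704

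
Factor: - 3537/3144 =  - 2^ ( - 3 )*3^2  =  - 9/8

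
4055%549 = 212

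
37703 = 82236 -44533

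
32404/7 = 32404/7 = 4629.14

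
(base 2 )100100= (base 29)17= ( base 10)36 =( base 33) 13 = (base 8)44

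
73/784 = 73/784= 0.09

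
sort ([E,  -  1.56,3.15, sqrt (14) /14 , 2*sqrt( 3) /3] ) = [-1.56,sqrt(14) /14,2 * sqrt( 3)/3, E, 3.15] 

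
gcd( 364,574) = 14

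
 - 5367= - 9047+3680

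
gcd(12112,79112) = 8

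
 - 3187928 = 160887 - 3348815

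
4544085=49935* 91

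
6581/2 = 3290 + 1/2 = 3290.50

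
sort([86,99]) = [ 86,99]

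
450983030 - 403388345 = 47594685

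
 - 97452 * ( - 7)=682164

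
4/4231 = 4/4231 = 0.00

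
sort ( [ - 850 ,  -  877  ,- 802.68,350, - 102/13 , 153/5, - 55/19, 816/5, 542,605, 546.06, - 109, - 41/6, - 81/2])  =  [-877, - 850,  -  802.68,- 109, - 81/2 , - 102/13, - 41/6,  -  55/19,153/5, 816/5,350,542,546.06,605 ] 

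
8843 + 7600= 16443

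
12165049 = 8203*1483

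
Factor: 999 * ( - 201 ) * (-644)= 2^2*3^4*7^1 * 23^1*37^1*67^1 = 129314556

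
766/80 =383/40 =9.57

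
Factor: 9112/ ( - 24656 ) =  - 17/46 = - 2^ ( - 1)*17^1 * 23^(  -  1)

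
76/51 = 1+25/51 = 1.49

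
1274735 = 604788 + 669947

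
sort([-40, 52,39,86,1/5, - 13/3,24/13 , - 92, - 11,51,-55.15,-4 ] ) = [ - 92, - 55.15,-40,-11, - 13/3,-4 , 1/5,24/13,39, 51,52,  86]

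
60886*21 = 1278606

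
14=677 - 663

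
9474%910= 374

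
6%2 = 0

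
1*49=49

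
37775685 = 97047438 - 59271753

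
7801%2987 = 1827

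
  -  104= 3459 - 3563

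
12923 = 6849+6074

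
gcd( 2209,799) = 47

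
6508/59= 6508/59 = 110.31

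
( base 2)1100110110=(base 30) rc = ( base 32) PM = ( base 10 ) 822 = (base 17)2E6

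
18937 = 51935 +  - 32998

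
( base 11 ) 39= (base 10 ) 42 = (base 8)52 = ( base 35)17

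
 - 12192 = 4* ( - 3048 ) 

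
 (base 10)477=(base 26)I9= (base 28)h1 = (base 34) E1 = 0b111011101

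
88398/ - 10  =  -8840 + 1/5= -8839.80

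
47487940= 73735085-26247145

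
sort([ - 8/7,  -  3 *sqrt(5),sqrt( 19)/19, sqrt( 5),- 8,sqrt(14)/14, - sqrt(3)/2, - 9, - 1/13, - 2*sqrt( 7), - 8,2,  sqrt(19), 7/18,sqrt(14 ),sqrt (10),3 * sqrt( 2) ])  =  [-9 , -8, - 8,- 3*sqrt (5 ),-2 * sqrt ( 7),- 8/7, - sqrt( 3)/2, - 1/13 , sqrt(19)/19,sqrt ( 14)/14, 7/18,2, sqrt(5), sqrt (10), sqrt(14), 3*sqrt (2), sqrt (19) ]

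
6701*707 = 4737607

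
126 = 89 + 37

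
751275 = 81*9275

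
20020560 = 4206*4760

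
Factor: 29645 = 5^1*7^2*11^2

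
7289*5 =36445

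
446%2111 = 446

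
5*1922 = 9610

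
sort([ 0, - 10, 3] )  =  [ - 10,  0,3 ] 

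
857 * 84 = 71988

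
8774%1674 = 404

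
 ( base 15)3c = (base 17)36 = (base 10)57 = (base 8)71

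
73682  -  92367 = - 18685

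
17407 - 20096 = - 2689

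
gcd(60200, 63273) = 7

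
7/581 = 1/83 = 0.01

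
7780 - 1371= 6409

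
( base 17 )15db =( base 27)912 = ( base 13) 2CCC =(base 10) 6590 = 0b1100110111110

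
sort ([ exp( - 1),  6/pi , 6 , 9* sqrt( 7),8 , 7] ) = [ exp(- 1 ),6/pi,  6,7, 8,9*sqrt(7)]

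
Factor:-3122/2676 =-2^ (-1)*3^(-1)*7^1 = -7/6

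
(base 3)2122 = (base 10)71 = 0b1000111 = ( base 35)21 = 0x47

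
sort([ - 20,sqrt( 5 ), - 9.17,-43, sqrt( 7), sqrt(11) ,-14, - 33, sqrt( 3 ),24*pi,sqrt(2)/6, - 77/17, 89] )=[ - 43, - 33, - 20, - 14, - 9.17, - 77/17,sqrt( 2) /6, sqrt( 3 ), sqrt( 5 ), sqrt(7),sqrt( 11 ),24 * pi, 89] 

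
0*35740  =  0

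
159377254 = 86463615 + 72913639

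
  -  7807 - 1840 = - 9647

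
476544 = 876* 544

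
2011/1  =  2011 = 2011.00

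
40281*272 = 10956432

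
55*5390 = 296450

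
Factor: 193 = 193^1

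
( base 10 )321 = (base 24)d9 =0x141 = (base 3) 102220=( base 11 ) 272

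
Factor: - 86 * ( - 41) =2^1*41^1 *43^1  =  3526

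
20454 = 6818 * 3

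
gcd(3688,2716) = 4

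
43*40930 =1759990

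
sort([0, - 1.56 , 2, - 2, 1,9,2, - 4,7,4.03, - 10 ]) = [ - 10,  -  4, - 2, - 1.56 , 0,1, 2, 2,  4.03,7, 9 ]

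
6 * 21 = 126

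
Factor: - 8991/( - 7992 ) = 9/8 = 2^( -3)*3^2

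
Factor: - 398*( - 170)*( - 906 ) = - 2^3*3^1 * 5^1*17^1*151^1*199^1 = - 61299960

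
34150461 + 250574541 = 284725002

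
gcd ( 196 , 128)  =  4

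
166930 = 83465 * 2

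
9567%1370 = 1347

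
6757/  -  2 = -3379+1/2 = -3378.50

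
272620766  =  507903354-235282588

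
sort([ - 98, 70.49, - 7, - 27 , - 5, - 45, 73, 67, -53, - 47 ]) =[ - 98, - 53, - 47, - 45, - 27, - 7,  -  5,  67,70.49,73]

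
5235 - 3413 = 1822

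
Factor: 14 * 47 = 658 = 2^1*7^1*47^1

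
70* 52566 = 3679620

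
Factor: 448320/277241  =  2^6*3^1*5^1*37^( - 1 )*59^(-1)*127^( - 1) *467^1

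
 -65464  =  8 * ( - 8183 ) 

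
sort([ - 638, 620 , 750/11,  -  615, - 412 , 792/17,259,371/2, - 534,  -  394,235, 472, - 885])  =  [-885, - 638, - 615,-534, - 412, -394,792/17,750/11,371/2,235 , 259, 472, 620]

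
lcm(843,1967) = 5901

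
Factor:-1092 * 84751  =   - 92548092 = - 2^2*3^1* 7^1 * 13^1*84751^1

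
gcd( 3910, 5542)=34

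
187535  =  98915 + 88620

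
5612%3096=2516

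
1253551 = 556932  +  696619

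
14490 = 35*414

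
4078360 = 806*5060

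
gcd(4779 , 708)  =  177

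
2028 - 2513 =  - 485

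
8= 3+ 5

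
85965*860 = 73929900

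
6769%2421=1927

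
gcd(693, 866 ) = 1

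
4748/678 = 2374/339 = 7.00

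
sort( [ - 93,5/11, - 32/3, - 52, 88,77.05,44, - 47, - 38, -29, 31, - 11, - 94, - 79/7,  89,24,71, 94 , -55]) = [ - 94,-93,-55, - 52, - 47, - 38, - 29,-79/7,-11, - 32/3, 5/11, 24,  31,  44,71 , 77.05,88,89,94]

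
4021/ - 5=- 805  +  4/5 = - 804.20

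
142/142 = 1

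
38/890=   19/445 =0.04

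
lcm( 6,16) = 48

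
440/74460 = 22/3723 = 0.01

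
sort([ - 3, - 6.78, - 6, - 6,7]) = [ - 6.78, - 6, - 6, - 3,7 ] 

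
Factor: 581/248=2^( - 3)*7^1*31^( - 1)*83^1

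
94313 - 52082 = 42231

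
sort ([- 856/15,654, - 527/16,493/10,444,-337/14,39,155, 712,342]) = [-856/15, -527/16, -337/14,  39, 493/10,155 , 342,444,654, 712 ]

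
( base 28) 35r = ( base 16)9D7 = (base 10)2519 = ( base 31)2J8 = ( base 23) 4hc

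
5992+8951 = 14943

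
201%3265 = 201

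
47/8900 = 47/8900 =0.01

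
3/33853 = 3/33853 = 0.00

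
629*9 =5661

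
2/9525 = 2/9525 = 0.00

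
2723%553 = 511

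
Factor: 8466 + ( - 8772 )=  -306 = -2^1*3^2* 17^1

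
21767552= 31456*692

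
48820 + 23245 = 72065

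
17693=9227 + 8466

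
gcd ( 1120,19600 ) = 560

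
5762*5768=33235216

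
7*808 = 5656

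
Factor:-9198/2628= - 2^ ( - 1 )*7^1 = - 7/2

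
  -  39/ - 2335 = 39/2335 = 0.02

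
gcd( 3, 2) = 1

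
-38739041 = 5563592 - 44302633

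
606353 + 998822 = 1605175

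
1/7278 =1/7278 = 0.00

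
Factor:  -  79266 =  - 2^1*3^1*11^1*1201^1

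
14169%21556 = 14169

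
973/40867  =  973/40867 = 0.02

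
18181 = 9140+9041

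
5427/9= 603 = 603.00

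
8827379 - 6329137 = 2498242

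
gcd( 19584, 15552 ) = 576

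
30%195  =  30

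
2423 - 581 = 1842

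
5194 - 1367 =3827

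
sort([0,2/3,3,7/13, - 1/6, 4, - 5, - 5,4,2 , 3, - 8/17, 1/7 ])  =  [  -  5, - 5, - 8/17, - 1/6,0, 1/7,7/13,2/3, 2, 3,3, 4,4 ] 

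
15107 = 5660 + 9447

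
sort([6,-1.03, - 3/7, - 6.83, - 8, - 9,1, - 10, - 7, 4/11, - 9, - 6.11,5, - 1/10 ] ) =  [ - 10, - 9, - 9, - 8,  -  7, - 6.83, - 6.11,  -  1.03,-3/7, - 1/10,  4/11,1,5,6]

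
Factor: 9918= 2^1*3^2*19^1*29^1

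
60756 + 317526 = 378282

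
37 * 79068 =2925516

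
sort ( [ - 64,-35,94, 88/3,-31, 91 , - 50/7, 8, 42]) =[ - 64, - 35, - 31,  -  50/7,8,88/3,42,91,  94] 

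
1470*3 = 4410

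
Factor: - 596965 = - 5^1*23^1*29^1 * 179^1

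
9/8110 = 9/8110 = 0.00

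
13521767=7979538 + 5542229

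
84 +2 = 86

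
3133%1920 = 1213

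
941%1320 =941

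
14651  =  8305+6346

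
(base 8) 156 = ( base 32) 3e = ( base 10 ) 110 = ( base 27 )42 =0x6e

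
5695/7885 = 1139/1577= 0.72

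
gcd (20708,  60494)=2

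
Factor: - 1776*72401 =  -2^4*3^1*7^1*37^1*10343^1 = -  128584176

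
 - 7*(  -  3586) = 25102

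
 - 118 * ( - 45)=5310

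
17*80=1360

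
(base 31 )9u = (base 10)309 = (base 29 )AJ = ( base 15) 159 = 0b100110101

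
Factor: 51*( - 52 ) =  - 2652 = -  2^2*3^1 * 13^1  *17^1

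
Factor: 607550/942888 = 303775/471444 =2^( - 2)*3^( - 1) * 5^2* 17^ ( - 1) * 29^1*419^1 * 2311^(-1 ) 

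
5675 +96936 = 102611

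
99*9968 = 986832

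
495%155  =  30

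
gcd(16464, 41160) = 8232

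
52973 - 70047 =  - 17074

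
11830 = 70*169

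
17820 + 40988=58808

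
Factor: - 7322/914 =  - 7^1 *457^(-1 ) * 523^1 = - 3661/457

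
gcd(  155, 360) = 5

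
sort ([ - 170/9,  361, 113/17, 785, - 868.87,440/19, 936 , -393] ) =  [ - 868.87, - 393, - 170/9, 113/17,  440/19,  361, 785,936]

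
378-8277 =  - 7899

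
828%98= 44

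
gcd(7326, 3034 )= 74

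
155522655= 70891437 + 84631218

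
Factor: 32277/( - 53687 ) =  - 3^1  *  7^1*29^1*  37^( - 1)*53^1*1451^( - 1)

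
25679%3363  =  2138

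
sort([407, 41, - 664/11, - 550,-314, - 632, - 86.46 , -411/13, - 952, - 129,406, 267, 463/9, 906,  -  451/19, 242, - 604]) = [-952, -632, - 604, - 550, - 314, - 129, - 86.46, - 664/11,- 411/13 , - 451/19 , 41, 463/9 , 242, 267, 406, 407, 906 ] 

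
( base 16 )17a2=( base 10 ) 6050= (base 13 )29a5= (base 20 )f2a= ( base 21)df2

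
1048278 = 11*95298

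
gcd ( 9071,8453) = 1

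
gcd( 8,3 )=1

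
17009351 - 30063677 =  - 13054326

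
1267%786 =481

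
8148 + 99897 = 108045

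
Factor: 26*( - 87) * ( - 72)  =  162864 = 2^4 * 3^3*13^1*29^1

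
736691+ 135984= 872675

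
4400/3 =1466 + 2/3 = 1466.67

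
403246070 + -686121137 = -282875067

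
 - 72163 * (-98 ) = 7071974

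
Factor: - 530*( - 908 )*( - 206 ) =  - 99135440 = - 2^4*5^1*53^1*103^1*227^1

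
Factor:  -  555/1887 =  - 5/17 = - 5^1*17^( - 1) 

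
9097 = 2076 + 7021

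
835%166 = 5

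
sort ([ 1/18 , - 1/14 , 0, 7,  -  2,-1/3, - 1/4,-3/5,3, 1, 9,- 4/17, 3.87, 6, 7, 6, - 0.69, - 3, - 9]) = [ - 9, - 3,-2,-0.69 , - 3/5,  -  1/3, - 1/4 , - 4/17, - 1/14, 0, 1/18 , 1,3, 3.87,6,6,7, 7, 9 ] 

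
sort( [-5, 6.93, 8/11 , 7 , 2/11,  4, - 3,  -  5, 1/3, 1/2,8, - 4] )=[ - 5, - 5, - 4 , - 3 , 2/11, 1/3,1/2,  8/11 , 4,  6.93 , 7, 8 ]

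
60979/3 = 20326 + 1/3= 20326.33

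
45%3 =0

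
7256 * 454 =3294224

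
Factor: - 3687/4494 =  - 1229/1498 = - 2^(  -  1)* 7^( - 1)*107^( -1) * 1229^1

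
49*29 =1421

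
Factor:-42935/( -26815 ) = 277/173  =  173^( - 1) * 277^1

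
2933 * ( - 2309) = -6772297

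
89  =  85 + 4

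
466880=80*5836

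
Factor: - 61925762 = -2^1 *43^1 * 223^1 * 3229^1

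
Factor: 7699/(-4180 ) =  - 2^ (- 2)* 5^( - 1)*11^(-1)* 19^( - 1 )*7699^1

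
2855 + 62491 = 65346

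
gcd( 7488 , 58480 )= 16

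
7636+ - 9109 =  -  1473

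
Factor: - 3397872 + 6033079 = 617^1 * 4271^1 =2635207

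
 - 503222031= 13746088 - 516968119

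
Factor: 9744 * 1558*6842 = 2^6*3^1*7^1*11^1*19^1*29^1*41^1*311^1   =  103869441984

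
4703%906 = 173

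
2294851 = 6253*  367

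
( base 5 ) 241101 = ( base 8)21305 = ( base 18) 1989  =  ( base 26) D49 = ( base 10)8901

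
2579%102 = 29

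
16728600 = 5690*2940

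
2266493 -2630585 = - 364092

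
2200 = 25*88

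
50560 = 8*6320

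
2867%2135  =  732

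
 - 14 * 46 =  - 644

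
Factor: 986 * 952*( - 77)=-72277744 = - 2^4*7^2 *11^1*17^2 * 29^1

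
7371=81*91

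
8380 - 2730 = 5650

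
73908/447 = 24636/149 = 165.34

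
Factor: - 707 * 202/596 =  - 71407/298=- 2^( - 1)*7^1*101^2*149^(-1 ) 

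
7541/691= 10 + 631/691  =  10.91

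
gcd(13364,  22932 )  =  52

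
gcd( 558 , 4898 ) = 62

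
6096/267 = 2032/89 = 22.83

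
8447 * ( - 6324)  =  -53418828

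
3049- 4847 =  - 1798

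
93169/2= 93169/2=46584.50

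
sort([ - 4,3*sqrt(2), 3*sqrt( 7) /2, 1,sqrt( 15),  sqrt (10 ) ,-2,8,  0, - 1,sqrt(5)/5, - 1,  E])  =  [ - 4, - 2, - 1,-1,0, sqrt(5 )/5,1,  E , sqrt(10 ), sqrt( 15) , 3*sqrt(7) /2, 3*sqrt(2),8] 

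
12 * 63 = 756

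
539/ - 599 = - 1  +  60/599  =  -0.90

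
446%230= 216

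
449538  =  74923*6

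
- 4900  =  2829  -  7729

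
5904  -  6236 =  - 332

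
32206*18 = 579708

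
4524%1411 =291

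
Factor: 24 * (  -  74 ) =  - 1776 = - 2^4 * 3^1 * 37^1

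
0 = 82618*0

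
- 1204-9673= - 10877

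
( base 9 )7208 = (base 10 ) 5273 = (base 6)40225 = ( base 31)5f3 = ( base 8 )12231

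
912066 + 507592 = 1419658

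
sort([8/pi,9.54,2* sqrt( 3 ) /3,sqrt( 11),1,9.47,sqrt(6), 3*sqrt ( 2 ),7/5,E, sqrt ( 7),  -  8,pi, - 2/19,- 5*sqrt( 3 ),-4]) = [  -  5 * sqrt ( 3 ), - 8, - 4, - 2/19,1, 2*sqrt( 3 )/3,7/5,sqrt( 6),  8/pi,sqrt( 7) , E, pi, sqrt(11),  3*sqrt (2),9.47 , 9.54] 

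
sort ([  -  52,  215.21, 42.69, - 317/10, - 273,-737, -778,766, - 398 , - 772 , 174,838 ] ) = [ - 778, - 772, - 737, - 398,-273, -52, - 317/10,42.69,174,215.21, 766,  838 ] 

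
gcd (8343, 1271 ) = 1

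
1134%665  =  469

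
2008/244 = 8+14/61= 8.23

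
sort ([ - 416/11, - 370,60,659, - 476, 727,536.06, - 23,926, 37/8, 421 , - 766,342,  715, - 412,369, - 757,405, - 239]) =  [ - 766, - 757, - 476, -412, - 370, - 239, - 416/11, - 23,37/8, 60, 342,369,405, 421,536.06 , 659,715,  727,926 ] 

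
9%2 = 1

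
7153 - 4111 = 3042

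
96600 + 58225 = 154825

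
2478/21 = 118 = 118.00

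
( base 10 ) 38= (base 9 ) 42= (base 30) 18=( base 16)26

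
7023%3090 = 843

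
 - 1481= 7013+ - 8494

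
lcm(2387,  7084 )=219604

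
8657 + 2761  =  11418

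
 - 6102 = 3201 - 9303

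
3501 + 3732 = 7233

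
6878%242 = 102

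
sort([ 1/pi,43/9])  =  [1/pi, 43/9]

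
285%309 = 285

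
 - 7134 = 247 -7381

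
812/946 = 406/473 = 0.86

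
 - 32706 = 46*(-711)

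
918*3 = 2754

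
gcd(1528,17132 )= 4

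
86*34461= 2963646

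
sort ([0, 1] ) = [ 0, 1] 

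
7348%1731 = 424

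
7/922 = 7/922 = 0.01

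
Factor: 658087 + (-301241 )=2^1 *7^1 * 71^1*359^1 = 356846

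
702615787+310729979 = 1013345766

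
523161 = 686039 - 162878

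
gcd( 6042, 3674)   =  2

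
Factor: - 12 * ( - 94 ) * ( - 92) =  - 2^5*3^1  *  23^1*47^1 = - 103776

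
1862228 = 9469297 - 7607069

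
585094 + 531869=1116963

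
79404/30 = 13234/5 = 2646.80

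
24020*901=21642020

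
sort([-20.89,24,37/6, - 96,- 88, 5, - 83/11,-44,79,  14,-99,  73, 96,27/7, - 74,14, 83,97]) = [ - 99, - 96, - 88, - 74,-44,-20.89, - 83/11,  27/7 , 5,37/6,14,14, 24,73,  79,  83,  96,97]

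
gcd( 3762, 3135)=627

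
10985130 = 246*44655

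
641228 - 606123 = 35105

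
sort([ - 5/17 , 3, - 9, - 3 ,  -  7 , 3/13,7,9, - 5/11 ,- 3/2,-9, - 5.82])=[-9,-9 , - 7,-5.82, - 3, - 3/2 ,-5/11, - 5/17, 3/13, 3,7, 9]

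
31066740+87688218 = 118754958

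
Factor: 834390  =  2^1*3^2*5^1*73^1* 127^1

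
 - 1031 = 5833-6864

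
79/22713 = 79/22713 = 0.00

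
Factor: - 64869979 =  - 64869979^1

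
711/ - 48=-237/16 = - 14.81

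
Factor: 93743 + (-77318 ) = 16425=3^2*5^2*73^1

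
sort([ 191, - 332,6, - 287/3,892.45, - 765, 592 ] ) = [ - 765,- 332, - 287/3,6,191, 592,892.45] 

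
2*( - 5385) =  - 10770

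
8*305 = 2440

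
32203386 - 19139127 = 13064259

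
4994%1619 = 137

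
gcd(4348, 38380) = 4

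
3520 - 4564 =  - 1044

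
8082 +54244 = 62326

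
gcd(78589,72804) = 1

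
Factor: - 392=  - 2^3*7^2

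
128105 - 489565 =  - 361460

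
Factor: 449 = 449^1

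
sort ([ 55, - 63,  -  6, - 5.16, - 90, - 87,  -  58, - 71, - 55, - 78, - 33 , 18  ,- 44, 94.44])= [-90, - 87, - 78, - 71, - 63, - 58, - 55, - 44, - 33  ,  -  6, - 5.16,  18, 55 , 94.44] 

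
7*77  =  539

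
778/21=37  +  1/21 = 37.05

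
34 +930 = 964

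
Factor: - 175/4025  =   - 23^( - 1) = - 1/23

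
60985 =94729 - 33744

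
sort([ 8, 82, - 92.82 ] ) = [ - 92.82,8, 82 ] 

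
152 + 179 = 331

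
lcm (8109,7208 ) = 64872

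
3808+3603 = 7411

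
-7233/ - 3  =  2411/1 = 2411.00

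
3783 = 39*97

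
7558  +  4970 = 12528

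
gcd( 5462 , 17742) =2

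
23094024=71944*321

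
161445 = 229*705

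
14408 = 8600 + 5808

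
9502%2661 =1519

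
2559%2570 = 2559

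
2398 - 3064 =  - 666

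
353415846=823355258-469939412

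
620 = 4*155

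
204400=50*4088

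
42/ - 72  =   - 1 + 5/12 = -0.58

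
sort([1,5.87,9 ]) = [1, 5.87,9]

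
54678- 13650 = 41028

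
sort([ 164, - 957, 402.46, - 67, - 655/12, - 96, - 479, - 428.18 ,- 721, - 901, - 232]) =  [ -957, - 901, - 721 , - 479, - 428.18, - 232,-96, - 67, - 655/12 , 164,402.46]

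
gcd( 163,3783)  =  1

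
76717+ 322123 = 398840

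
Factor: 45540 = 2^2*3^2*5^1*11^1*23^1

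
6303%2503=1297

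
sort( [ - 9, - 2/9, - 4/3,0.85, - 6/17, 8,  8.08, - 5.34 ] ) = [-9 ,-5.34, - 4/3, - 6/17, - 2/9,0.85, 8,8.08]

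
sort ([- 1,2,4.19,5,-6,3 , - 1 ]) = [ - 6, - 1, - 1,2,3,4.19, 5] 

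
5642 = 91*62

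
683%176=155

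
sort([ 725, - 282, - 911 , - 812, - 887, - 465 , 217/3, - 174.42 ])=[ - 911,-887, - 812,-465 , - 282 , - 174.42,217/3 , 725]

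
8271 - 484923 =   -  476652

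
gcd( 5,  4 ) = 1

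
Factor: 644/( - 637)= - 92/91 = - 2^2*7^( - 1)*13^( - 1 )*23^1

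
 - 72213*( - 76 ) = 5488188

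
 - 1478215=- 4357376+2879161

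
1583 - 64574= - 62991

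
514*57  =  29298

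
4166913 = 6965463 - 2798550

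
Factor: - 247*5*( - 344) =424840 = 2^3*5^1*13^1*19^1*43^1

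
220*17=3740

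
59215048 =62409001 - 3193953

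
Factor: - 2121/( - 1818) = 7/6=2^(-1)*3^(  -  1)*7^1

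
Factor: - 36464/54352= -53/79 = - 53^1*79^( - 1 ) 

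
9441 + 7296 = 16737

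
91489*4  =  365956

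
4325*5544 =23977800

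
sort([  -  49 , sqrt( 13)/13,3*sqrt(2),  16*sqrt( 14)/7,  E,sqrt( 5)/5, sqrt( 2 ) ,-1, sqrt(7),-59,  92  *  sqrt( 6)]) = [ -59 ,-49, - 1,sqrt (13 )/13, sqrt ( 5) /5, sqrt( 2 ), sqrt( 7), E, 3*sqrt( 2),16  *sqrt ( 14 )/7 , 92*sqrt(6 )]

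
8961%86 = 17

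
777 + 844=1621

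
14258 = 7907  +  6351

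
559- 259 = 300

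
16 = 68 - 52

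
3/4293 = 1/1431 = 0.00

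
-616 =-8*77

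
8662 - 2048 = 6614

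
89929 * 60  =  5395740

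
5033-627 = 4406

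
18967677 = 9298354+9669323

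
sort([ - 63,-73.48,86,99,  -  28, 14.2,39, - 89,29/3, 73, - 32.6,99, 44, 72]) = [ - 89, - 73.48, -63, - 32.6, - 28, 29/3, 14.2 , 39, 44, 72, 73, 86, 99, 99] 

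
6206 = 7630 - 1424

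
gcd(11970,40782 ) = 42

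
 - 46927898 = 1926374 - 48854272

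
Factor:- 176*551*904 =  - 87666304 = -2^7* 11^1 * 19^1*29^1*113^1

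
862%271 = 49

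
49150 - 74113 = -24963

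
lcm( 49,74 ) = 3626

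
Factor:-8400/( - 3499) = 2^4*3^1*5^2*7^1*3499^( - 1)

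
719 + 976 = 1695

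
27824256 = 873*31872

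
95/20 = 19/4 = 4.75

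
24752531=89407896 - 64655365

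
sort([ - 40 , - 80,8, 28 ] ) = [ - 80, - 40, 8, 28 ]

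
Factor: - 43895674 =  - 2^1*21947837^1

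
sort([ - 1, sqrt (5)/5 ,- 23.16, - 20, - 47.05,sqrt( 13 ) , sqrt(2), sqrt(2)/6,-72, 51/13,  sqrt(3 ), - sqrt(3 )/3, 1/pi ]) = [  -  72,-47.05,-23.16,-20,-1, -sqrt(3 ) /3,sqrt( 2) /6,1/pi,sqrt(5)/5,sqrt(2),  sqrt (3), sqrt( 13),  51/13] 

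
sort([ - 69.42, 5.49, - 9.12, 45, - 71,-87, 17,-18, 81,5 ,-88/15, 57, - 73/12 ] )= [-87,-71 ,-69.42, - 18 , - 9.12, - 73/12, - 88/15,  5,5.49,17, 45,  57, 81] 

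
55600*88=4892800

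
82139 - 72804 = 9335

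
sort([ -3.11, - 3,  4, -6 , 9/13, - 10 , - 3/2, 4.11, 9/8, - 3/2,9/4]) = [ - 10, - 6,-3.11, - 3, - 3/2,-3/2,9/13, 9/8,  9/4 , 4, 4.11]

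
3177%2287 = 890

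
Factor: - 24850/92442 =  - 25/93 = - 3^( - 1 ) * 5^2*31^( -1) 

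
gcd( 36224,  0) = 36224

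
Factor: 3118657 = 3118657^1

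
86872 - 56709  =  30163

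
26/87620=1/3370 = 0.00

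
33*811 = 26763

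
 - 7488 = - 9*832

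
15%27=15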